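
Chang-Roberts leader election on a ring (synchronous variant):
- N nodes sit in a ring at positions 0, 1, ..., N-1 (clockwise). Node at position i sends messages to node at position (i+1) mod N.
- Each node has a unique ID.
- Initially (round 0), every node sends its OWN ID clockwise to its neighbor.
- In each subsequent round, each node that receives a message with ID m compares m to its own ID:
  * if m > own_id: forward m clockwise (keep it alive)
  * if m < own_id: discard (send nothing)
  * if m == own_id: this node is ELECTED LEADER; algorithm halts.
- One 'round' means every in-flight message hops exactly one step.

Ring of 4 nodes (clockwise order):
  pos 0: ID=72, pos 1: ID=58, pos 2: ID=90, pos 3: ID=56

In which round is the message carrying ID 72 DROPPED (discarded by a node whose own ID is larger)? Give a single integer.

Round 1: pos1(id58) recv 72: fwd; pos2(id90) recv 58: drop; pos3(id56) recv 90: fwd; pos0(id72) recv 56: drop
Round 2: pos2(id90) recv 72: drop; pos0(id72) recv 90: fwd
Round 3: pos1(id58) recv 90: fwd
Round 4: pos2(id90) recv 90: ELECTED
Message ID 72 originates at pos 0; dropped at pos 2 in round 2

Answer: 2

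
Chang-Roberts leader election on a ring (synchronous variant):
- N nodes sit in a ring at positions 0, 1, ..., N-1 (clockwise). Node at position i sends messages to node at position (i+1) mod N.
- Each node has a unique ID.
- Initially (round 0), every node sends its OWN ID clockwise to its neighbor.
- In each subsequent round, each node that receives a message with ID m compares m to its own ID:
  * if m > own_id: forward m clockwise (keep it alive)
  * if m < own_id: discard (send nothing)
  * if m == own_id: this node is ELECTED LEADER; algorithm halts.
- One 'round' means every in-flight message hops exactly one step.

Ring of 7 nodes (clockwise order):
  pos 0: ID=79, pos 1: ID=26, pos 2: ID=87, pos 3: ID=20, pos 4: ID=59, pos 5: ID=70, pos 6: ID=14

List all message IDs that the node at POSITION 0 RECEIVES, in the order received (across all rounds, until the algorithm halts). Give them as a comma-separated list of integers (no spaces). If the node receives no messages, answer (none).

Answer: 14,70,87

Derivation:
Round 1: pos1(id26) recv 79: fwd; pos2(id87) recv 26: drop; pos3(id20) recv 87: fwd; pos4(id59) recv 20: drop; pos5(id70) recv 59: drop; pos6(id14) recv 70: fwd; pos0(id79) recv 14: drop
Round 2: pos2(id87) recv 79: drop; pos4(id59) recv 87: fwd; pos0(id79) recv 70: drop
Round 3: pos5(id70) recv 87: fwd
Round 4: pos6(id14) recv 87: fwd
Round 5: pos0(id79) recv 87: fwd
Round 6: pos1(id26) recv 87: fwd
Round 7: pos2(id87) recv 87: ELECTED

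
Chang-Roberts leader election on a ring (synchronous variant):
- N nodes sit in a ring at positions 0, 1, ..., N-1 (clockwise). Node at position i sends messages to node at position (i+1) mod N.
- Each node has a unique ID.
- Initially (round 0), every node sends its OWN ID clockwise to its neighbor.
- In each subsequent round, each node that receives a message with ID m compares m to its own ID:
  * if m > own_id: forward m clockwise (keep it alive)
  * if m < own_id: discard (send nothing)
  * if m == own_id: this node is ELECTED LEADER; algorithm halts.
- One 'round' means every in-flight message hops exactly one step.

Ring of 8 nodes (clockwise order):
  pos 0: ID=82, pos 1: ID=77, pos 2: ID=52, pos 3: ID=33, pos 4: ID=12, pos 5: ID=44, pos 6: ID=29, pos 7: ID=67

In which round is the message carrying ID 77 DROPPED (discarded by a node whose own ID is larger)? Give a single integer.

Answer: 7

Derivation:
Round 1: pos1(id77) recv 82: fwd; pos2(id52) recv 77: fwd; pos3(id33) recv 52: fwd; pos4(id12) recv 33: fwd; pos5(id44) recv 12: drop; pos6(id29) recv 44: fwd; pos7(id67) recv 29: drop; pos0(id82) recv 67: drop
Round 2: pos2(id52) recv 82: fwd; pos3(id33) recv 77: fwd; pos4(id12) recv 52: fwd; pos5(id44) recv 33: drop; pos7(id67) recv 44: drop
Round 3: pos3(id33) recv 82: fwd; pos4(id12) recv 77: fwd; pos5(id44) recv 52: fwd
Round 4: pos4(id12) recv 82: fwd; pos5(id44) recv 77: fwd; pos6(id29) recv 52: fwd
Round 5: pos5(id44) recv 82: fwd; pos6(id29) recv 77: fwd; pos7(id67) recv 52: drop
Round 6: pos6(id29) recv 82: fwd; pos7(id67) recv 77: fwd
Round 7: pos7(id67) recv 82: fwd; pos0(id82) recv 77: drop
Round 8: pos0(id82) recv 82: ELECTED
Message ID 77 originates at pos 1; dropped at pos 0 in round 7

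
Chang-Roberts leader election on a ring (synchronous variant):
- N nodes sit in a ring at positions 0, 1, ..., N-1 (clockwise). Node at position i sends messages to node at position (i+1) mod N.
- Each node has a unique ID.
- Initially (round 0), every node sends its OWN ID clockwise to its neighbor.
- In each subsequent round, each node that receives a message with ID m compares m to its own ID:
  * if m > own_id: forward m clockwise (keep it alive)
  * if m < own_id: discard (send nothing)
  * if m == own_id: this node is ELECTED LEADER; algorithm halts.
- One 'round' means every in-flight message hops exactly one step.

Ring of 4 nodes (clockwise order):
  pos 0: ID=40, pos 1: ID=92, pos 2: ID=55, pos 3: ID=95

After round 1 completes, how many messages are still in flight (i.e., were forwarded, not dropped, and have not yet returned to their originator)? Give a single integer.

Round 1: pos1(id92) recv 40: drop; pos2(id55) recv 92: fwd; pos3(id95) recv 55: drop; pos0(id40) recv 95: fwd
After round 1: 2 messages still in flight

Answer: 2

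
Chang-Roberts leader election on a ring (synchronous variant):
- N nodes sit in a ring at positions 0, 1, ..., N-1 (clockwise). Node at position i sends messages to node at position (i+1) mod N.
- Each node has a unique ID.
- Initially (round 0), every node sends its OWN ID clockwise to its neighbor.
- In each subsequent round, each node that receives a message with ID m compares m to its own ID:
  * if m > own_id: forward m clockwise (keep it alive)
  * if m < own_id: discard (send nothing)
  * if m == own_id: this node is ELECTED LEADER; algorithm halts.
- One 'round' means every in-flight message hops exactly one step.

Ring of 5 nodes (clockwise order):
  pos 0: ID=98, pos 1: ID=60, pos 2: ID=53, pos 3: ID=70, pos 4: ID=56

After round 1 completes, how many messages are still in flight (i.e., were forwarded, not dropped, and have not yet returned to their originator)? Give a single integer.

Answer: 3

Derivation:
Round 1: pos1(id60) recv 98: fwd; pos2(id53) recv 60: fwd; pos3(id70) recv 53: drop; pos4(id56) recv 70: fwd; pos0(id98) recv 56: drop
After round 1: 3 messages still in flight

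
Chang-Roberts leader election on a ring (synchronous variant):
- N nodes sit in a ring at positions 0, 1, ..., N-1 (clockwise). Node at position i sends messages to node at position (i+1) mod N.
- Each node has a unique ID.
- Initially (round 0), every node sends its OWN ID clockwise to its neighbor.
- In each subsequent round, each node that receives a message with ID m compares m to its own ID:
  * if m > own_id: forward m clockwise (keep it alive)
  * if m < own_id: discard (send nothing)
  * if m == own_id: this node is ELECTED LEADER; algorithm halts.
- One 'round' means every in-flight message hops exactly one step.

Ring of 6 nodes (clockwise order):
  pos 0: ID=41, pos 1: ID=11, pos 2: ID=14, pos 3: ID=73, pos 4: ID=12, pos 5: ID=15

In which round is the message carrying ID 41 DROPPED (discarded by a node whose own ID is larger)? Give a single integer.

Answer: 3

Derivation:
Round 1: pos1(id11) recv 41: fwd; pos2(id14) recv 11: drop; pos3(id73) recv 14: drop; pos4(id12) recv 73: fwd; pos5(id15) recv 12: drop; pos0(id41) recv 15: drop
Round 2: pos2(id14) recv 41: fwd; pos5(id15) recv 73: fwd
Round 3: pos3(id73) recv 41: drop; pos0(id41) recv 73: fwd
Round 4: pos1(id11) recv 73: fwd
Round 5: pos2(id14) recv 73: fwd
Round 6: pos3(id73) recv 73: ELECTED
Message ID 41 originates at pos 0; dropped at pos 3 in round 3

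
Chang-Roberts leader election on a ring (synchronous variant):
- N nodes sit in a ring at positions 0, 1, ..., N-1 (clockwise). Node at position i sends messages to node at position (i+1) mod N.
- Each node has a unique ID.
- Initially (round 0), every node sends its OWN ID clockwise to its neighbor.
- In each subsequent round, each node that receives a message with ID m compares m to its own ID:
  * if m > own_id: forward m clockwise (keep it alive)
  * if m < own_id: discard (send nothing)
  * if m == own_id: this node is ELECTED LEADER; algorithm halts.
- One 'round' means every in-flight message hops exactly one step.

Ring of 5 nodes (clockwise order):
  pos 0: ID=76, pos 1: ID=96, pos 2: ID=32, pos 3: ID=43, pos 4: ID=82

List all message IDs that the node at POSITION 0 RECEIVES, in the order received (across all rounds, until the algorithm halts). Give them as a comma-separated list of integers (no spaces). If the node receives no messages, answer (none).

Round 1: pos1(id96) recv 76: drop; pos2(id32) recv 96: fwd; pos3(id43) recv 32: drop; pos4(id82) recv 43: drop; pos0(id76) recv 82: fwd
Round 2: pos3(id43) recv 96: fwd; pos1(id96) recv 82: drop
Round 3: pos4(id82) recv 96: fwd
Round 4: pos0(id76) recv 96: fwd
Round 5: pos1(id96) recv 96: ELECTED

Answer: 82,96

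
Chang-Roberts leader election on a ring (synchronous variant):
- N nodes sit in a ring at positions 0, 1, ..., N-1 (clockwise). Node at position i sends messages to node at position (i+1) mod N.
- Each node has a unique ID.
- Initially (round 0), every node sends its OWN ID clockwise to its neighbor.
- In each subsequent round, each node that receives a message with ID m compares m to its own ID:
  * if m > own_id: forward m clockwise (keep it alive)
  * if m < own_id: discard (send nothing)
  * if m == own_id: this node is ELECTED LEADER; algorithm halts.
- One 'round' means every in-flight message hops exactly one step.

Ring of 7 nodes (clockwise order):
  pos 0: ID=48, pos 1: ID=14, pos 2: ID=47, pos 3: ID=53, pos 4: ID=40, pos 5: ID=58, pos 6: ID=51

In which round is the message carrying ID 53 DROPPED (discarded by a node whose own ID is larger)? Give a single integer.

Answer: 2

Derivation:
Round 1: pos1(id14) recv 48: fwd; pos2(id47) recv 14: drop; pos3(id53) recv 47: drop; pos4(id40) recv 53: fwd; pos5(id58) recv 40: drop; pos6(id51) recv 58: fwd; pos0(id48) recv 51: fwd
Round 2: pos2(id47) recv 48: fwd; pos5(id58) recv 53: drop; pos0(id48) recv 58: fwd; pos1(id14) recv 51: fwd
Round 3: pos3(id53) recv 48: drop; pos1(id14) recv 58: fwd; pos2(id47) recv 51: fwd
Round 4: pos2(id47) recv 58: fwd; pos3(id53) recv 51: drop
Round 5: pos3(id53) recv 58: fwd
Round 6: pos4(id40) recv 58: fwd
Round 7: pos5(id58) recv 58: ELECTED
Message ID 53 originates at pos 3; dropped at pos 5 in round 2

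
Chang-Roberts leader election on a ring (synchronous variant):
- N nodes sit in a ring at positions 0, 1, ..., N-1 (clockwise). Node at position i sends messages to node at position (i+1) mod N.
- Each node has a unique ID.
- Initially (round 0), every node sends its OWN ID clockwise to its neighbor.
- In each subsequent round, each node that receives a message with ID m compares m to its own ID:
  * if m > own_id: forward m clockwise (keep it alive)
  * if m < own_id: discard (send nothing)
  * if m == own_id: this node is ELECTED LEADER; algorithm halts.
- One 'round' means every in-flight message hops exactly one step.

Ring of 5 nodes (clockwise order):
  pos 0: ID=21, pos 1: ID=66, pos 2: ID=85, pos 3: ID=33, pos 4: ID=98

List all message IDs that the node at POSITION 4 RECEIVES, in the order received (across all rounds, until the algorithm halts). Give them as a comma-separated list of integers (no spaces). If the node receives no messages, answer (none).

Round 1: pos1(id66) recv 21: drop; pos2(id85) recv 66: drop; pos3(id33) recv 85: fwd; pos4(id98) recv 33: drop; pos0(id21) recv 98: fwd
Round 2: pos4(id98) recv 85: drop; pos1(id66) recv 98: fwd
Round 3: pos2(id85) recv 98: fwd
Round 4: pos3(id33) recv 98: fwd
Round 5: pos4(id98) recv 98: ELECTED

Answer: 33,85,98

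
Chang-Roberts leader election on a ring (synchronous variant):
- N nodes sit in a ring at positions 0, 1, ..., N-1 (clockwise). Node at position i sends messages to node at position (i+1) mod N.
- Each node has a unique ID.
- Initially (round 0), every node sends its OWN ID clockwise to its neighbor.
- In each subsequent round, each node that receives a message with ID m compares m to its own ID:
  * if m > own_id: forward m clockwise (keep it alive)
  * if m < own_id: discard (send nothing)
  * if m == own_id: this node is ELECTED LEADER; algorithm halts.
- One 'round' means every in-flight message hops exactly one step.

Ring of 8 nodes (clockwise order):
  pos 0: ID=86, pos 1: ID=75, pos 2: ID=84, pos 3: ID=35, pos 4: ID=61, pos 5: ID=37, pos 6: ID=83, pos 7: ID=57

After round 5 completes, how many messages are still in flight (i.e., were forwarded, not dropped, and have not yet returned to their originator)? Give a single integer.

Round 1: pos1(id75) recv 86: fwd; pos2(id84) recv 75: drop; pos3(id35) recv 84: fwd; pos4(id61) recv 35: drop; pos5(id37) recv 61: fwd; pos6(id83) recv 37: drop; pos7(id57) recv 83: fwd; pos0(id86) recv 57: drop
Round 2: pos2(id84) recv 86: fwd; pos4(id61) recv 84: fwd; pos6(id83) recv 61: drop; pos0(id86) recv 83: drop
Round 3: pos3(id35) recv 86: fwd; pos5(id37) recv 84: fwd
Round 4: pos4(id61) recv 86: fwd; pos6(id83) recv 84: fwd
Round 5: pos5(id37) recv 86: fwd; pos7(id57) recv 84: fwd
After round 5: 2 messages still in flight

Answer: 2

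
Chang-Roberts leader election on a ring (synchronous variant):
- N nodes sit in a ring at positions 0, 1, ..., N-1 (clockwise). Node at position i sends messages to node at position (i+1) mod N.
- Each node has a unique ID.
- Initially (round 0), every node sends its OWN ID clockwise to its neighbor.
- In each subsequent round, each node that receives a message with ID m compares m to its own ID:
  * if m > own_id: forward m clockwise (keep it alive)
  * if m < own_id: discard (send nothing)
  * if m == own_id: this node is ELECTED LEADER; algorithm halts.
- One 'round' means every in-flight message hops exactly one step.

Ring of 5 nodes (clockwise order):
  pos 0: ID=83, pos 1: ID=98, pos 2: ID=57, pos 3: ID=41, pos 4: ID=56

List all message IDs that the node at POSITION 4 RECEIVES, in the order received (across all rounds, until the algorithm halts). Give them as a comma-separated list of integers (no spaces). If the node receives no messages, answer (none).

Round 1: pos1(id98) recv 83: drop; pos2(id57) recv 98: fwd; pos3(id41) recv 57: fwd; pos4(id56) recv 41: drop; pos0(id83) recv 56: drop
Round 2: pos3(id41) recv 98: fwd; pos4(id56) recv 57: fwd
Round 3: pos4(id56) recv 98: fwd; pos0(id83) recv 57: drop
Round 4: pos0(id83) recv 98: fwd
Round 5: pos1(id98) recv 98: ELECTED

Answer: 41,57,98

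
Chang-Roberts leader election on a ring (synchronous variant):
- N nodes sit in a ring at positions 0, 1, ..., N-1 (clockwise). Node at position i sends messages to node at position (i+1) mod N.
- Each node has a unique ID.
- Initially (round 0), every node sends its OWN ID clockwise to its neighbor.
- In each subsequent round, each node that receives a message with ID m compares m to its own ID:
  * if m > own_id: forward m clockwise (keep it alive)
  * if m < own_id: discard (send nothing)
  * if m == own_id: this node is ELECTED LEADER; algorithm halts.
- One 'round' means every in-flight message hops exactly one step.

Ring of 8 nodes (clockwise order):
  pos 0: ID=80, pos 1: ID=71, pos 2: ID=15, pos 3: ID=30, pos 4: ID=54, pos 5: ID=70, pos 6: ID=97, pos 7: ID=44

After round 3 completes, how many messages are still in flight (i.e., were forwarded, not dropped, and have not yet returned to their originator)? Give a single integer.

Round 1: pos1(id71) recv 80: fwd; pos2(id15) recv 71: fwd; pos3(id30) recv 15: drop; pos4(id54) recv 30: drop; pos5(id70) recv 54: drop; pos6(id97) recv 70: drop; pos7(id44) recv 97: fwd; pos0(id80) recv 44: drop
Round 2: pos2(id15) recv 80: fwd; pos3(id30) recv 71: fwd; pos0(id80) recv 97: fwd
Round 3: pos3(id30) recv 80: fwd; pos4(id54) recv 71: fwd; pos1(id71) recv 97: fwd
After round 3: 3 messages still in flight

Answer: 3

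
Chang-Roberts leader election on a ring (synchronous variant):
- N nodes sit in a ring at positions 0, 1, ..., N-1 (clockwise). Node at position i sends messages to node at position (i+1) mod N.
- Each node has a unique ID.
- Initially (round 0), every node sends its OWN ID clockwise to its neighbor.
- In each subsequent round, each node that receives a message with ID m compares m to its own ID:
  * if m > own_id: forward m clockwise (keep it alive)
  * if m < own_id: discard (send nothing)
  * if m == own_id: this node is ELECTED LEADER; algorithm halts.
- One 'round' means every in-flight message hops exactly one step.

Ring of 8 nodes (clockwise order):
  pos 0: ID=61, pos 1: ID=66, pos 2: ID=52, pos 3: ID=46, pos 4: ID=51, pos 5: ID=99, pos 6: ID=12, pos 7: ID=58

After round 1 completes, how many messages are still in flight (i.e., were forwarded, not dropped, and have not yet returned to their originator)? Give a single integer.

Answer: 3

Derivation:
Round 1: pos1(id66) recv 61: drop; pos2(id52) recv 66: fwd; pos3(id46) recv 52: fwd; pos4(id51) recv 46: drop; pos5(id99) recv 51: drop; pos6(id12) recv 99: fwd; pos7(id58) recv 12: drop; pos0(id61) recv 58: drop
After round 1: 3 messages still in flight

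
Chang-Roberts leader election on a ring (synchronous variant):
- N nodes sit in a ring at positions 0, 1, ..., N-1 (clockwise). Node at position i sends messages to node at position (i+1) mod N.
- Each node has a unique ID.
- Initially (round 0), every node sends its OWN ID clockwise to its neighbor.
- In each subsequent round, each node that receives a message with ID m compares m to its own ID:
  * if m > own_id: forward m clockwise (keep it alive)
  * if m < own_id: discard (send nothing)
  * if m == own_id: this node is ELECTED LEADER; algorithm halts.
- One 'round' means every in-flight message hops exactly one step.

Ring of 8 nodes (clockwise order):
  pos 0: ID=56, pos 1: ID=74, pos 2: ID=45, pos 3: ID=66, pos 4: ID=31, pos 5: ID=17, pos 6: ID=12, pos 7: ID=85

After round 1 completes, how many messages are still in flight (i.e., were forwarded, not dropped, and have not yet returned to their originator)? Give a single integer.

Round 1: pos1(id74) recv 56: drop; pos2(id45) recv 74: fwd; pos3(id66) recv 45: drop; pos4(id31) recv 66: fwd; pos5(id17) recv 31: fwd; pos6(id12) recv 17: fwd; pos7(id85) recv 12: drop; pos0(id56) recv 85: fwd
After round 1: 5 messages still in flight

Answer: 5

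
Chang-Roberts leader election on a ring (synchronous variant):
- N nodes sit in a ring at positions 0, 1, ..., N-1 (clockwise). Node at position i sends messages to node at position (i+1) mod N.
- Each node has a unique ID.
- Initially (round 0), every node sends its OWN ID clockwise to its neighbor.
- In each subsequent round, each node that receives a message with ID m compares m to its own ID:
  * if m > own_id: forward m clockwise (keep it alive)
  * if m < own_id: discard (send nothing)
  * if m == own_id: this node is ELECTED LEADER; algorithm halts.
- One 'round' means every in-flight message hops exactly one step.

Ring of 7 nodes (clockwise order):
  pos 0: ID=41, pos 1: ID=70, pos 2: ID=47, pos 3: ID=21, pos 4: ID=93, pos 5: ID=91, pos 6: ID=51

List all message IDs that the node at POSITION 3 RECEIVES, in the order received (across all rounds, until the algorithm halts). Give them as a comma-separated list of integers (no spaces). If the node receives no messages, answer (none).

Round 1: pos1(id70) recv 41: drop; pos2(id47) recv 70: fwd; pos3(id21) recv 47: fwd; pos4(id93) recv 21: drop; pos5(id91) recv 93: fwd; pos6(id51) recv 91: fwd; pos0(id41) recv 51: fwd
Round 2: pos3(id21) recv 70: fwd; pos4(id93) recv 47: drop; pos6(id51) recv 93: fwd; pos0(id41) recv 91: fwd; pos1(id70) recv 51: drop
Round 3: pos4(id93) recv 70: drop; pos0(id41) recv 93: fwd; pos1(id70) recv 91: fwd
Round 4: pos1(id70) recv 93: fwd; pos2(id47) recv 91: fwd
Round 5: pos2(id47) recv 93: fwd; pos3(id21) recv 91: fwd
Round 6: pos3(id21) recv 93: fwd; pos4(id93) recv 91: drop
Round 7: pos4(id93) recv 93: ELECTED

Answer: 47,70,91,93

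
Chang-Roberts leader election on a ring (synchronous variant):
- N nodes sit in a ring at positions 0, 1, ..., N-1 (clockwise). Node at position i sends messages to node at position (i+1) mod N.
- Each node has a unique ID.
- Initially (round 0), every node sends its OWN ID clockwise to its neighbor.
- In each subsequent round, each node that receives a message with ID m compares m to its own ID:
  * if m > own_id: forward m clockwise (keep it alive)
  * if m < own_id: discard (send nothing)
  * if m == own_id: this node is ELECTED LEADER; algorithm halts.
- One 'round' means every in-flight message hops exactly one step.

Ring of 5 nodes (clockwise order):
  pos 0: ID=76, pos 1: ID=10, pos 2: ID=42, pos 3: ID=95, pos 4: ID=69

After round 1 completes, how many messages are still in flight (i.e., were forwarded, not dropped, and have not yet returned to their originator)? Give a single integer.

Answer: 2

Derivation:
Round 1: pos1(id10) recv 76: fwd; pos2(id42) recv 10: drop; pos3(id95) recv 42: drop; pos4(id69) recv 95: fwd; pos0(id76) recv 69: drop
After round 1: 2 messages still in flight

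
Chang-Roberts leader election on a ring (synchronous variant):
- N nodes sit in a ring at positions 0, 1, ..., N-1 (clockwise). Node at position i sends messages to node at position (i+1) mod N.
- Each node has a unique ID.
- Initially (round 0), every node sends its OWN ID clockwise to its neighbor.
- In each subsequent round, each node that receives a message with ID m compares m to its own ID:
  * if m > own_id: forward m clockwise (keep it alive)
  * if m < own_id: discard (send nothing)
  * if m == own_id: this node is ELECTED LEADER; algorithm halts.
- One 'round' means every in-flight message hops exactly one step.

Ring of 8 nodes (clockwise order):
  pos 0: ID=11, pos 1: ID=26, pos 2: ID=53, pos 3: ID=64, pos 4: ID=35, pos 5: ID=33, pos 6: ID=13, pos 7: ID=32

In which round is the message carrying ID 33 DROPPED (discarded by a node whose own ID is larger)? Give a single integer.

Round 1: pos1(id26) recv 11: drop; pos2(id53) recv 26: drop; pos3(id64) recv 53: drop; pos4(id35) recv 64: fwd; pos5(id33) recv 35: fwd; pos6(id13) recv 33: fwd; pos7(id32) recv 13: drop; pos0(id11) recv 32: fwd
Round 2: pos5(id33) recv 64: fwd; pos6(id13) recv 35: fwd; pos7(id32) recv 33: fwd; pos1(id26) recv 32: fwd
Round 3: pos6(id13) recv 64: fwd; pos7(id32) recv 35: fwd; pos0(id11) recv 33: fwd; pos2(id53) recv 32: drop
Round 4: pos7(id32) recv 64: fwd; pos0(id11) recv 35: fwd; pos1(id26) recv 33: fwd
Round 5: pos0(id11) recv 64: fwd; pos1(id26) recv 35: fwd; pos2(id53) recv 33: drop
Round 6: pos1(id26) recv 64: fwd; pos2(id53) recv 35: drop
Round 7: pos2(id53) recv 64: fwd
Round 8: pos3(id64) recv 64: ELECTED
Message ID 33 originates at pos 5; dropped at pos 2 in round 5

Answer: 5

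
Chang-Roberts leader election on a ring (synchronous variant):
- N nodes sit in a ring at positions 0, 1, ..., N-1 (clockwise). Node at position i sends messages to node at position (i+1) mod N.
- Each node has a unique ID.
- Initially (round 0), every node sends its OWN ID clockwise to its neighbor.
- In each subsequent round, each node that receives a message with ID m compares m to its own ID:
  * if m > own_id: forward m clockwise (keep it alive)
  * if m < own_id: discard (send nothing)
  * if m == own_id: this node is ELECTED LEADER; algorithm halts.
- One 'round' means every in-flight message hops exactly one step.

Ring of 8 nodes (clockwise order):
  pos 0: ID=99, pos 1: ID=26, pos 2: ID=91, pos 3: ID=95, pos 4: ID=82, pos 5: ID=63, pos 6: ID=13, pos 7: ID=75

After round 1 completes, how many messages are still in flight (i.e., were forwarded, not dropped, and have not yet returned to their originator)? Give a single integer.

Answer: 4

Derivation:
Round 1: pos1(id26) recv 99: fwd; pos2(id91) recv 26: drop; pos3(id95) recv 91: drop; pos4(id82) recv 95: fwd; pos5(id63) recv 82: fwd; pos6(id13) recv 63: fwd; pos7(id75) recv 13: drop; pos0(id99) recv 75: drop
After round 1: 4 messages still in flight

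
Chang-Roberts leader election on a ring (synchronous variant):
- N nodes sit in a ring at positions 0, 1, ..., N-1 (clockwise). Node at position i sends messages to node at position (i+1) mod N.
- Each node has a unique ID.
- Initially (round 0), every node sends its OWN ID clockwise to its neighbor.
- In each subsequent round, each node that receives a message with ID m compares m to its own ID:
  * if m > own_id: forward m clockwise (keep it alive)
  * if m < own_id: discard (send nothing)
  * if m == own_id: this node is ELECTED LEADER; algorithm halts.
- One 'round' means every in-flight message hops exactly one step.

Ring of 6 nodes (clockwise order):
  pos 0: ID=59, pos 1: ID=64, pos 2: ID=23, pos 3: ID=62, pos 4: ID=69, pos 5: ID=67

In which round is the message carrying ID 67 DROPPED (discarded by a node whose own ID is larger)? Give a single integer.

Round 1: pos1(id64) recv 59: drop; pos2(id23) recv 64: fwd; pos3(id62) recv 23: drop; pos4(id69) recv 62: drop; pos5(id67) recv 69: fwd; pos0(id59) recv 67: fwd
Round 2: pos3(id62) recv 64: fwd; pos0(id59) recv 69: fwd; pos1(id64) recv 67: fwd
Round 3: pos4(id69) recv 64: drop; pos1(id64) recv 69: fwd; pos2(id23) recv 67: fwd
Round 4: pos2(id23) recv 69: fwd; pos3(id62) recv 67: fwd
Round 5: pos3(id62) recv 69: fwd; pos4(id69) recv 67: drop
Round 6: pos4(id69) recv 69: ELECTED
Message ID 67 originates at pos 5; dropped at pos 4 in round 5

Answer: 5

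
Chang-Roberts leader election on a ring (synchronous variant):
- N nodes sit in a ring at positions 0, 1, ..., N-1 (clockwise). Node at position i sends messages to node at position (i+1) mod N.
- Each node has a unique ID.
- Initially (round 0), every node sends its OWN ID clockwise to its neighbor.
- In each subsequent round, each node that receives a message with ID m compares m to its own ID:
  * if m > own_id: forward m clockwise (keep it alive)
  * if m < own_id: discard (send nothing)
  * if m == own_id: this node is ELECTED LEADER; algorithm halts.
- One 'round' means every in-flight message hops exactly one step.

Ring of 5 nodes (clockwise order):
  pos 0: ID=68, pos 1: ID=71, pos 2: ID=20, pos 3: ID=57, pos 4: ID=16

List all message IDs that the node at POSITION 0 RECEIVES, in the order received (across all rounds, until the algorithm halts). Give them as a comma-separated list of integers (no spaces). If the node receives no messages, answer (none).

Answer: 16,57,71

Derivation:
Round 1: pos1(id71) recv 68: drop; pos2(id20) recv 71: fwd; pos3(id57) recv 20: drop; pos4(id16) recv 57: fwd; pos0(id68) recv 16: drop
Round 2: pos3(id57) recv 71: fwd; pos0(id68) recv 57: drop
Round 3: pos4(id16) recv 71: fwd
Round 4: pos0(id68) recv 71: fwd
Round 5: pos1(id71) recv 71: ELECTED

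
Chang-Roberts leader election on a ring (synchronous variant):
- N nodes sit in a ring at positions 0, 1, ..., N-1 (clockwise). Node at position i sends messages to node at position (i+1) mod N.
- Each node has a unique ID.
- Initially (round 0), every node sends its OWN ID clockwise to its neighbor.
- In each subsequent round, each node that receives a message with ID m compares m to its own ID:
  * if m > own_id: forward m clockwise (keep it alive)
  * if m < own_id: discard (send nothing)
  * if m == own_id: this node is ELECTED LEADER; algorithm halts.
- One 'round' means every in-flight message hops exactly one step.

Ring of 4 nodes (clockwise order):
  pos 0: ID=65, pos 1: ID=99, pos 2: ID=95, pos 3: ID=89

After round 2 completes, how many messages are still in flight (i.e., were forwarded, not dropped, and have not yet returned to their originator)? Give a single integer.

Round 1: pos1(id99) recv 65: drop; pos2(id95) recv 99: fwd; pos3(id89) recv 95: fwd; pos0(id65) recv 89: fwd
Round 2: pos3(id89) recv 99: fwd; pos0(id65) recv 95: fwd; pos1(id99) recv 89: drop
After round 2: 2 messages still in flight

Answer: 2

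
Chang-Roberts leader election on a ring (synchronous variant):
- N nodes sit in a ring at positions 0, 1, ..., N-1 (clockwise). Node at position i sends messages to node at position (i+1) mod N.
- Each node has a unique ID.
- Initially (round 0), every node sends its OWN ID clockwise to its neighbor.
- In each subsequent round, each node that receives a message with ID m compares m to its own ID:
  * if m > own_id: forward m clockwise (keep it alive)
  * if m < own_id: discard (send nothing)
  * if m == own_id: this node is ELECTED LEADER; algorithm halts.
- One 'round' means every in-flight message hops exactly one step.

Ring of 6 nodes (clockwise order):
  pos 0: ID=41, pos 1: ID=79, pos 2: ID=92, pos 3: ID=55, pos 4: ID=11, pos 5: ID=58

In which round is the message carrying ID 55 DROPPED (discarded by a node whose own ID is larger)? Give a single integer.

Round 1: pos1(id79) recv 41: drop; pos2(id92) recv 79: drop; pos3(id55) recv 92: fwd; pos4(id11) recv 55: fwd; pos5(id58) recv 11: drop; pos0(id41) recv 58: fwd
Round 2: pos4(id11) recv 92: fwd; pos5(id58) recv 55: drop; pos1(id79) recv 58: drop
Round 3: pos5(id58) recv 92: fwd
Round 4: pos0(id41) recv 92: fwd
Round 5: pos1(id79) recv 92: fwd
Round 6: pos2(id92) recv 92: ELECTED
Message ID 55 originates at pos 3; dropped at pos 5 in round 2

Answer: 2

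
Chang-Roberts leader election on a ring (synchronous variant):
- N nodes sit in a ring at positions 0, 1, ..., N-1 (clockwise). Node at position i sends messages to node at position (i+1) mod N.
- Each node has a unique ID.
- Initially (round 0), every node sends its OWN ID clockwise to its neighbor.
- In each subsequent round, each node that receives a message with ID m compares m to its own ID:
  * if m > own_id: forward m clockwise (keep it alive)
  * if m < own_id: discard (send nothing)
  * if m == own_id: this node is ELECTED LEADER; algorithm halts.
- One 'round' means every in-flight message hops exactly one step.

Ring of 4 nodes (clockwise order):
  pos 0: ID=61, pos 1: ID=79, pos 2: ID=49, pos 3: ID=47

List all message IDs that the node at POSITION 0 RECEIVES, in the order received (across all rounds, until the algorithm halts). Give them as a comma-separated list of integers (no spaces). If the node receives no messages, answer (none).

Round 1: pos1(id79) recv 61: drop; pos2(id49) recv 79: fwd; pos3(id47) recv 49: fwd; pos0(id61) recv 47: drop
Round 2: pos3(id47) recv 79: fwd; pos0(id61) recv 49: drop
Round 3: pos0(id61) recv 79: fwd
Round 4: pos1(id79) recv 79: ELECTED

Answer: 47,49,79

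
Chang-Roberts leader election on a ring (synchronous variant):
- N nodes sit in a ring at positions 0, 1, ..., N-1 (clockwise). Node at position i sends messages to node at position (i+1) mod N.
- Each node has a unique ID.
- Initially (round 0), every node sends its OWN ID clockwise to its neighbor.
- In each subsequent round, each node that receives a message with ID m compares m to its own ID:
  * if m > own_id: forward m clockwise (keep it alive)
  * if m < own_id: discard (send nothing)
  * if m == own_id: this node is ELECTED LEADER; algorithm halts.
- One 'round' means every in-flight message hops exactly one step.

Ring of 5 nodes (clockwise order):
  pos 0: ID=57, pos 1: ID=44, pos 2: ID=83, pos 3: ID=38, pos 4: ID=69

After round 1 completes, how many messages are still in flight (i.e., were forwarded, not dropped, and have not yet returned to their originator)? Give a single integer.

Round 1: pos1(id44) recv 57: fwd; pos2(id83) recv 44: drop; pos3(id38) recv 83: fwd; pos4(id69) recv 38: drop; pos0(id57) recv 69: fwd
After round 1: 3 messages still in flight

Answer: 3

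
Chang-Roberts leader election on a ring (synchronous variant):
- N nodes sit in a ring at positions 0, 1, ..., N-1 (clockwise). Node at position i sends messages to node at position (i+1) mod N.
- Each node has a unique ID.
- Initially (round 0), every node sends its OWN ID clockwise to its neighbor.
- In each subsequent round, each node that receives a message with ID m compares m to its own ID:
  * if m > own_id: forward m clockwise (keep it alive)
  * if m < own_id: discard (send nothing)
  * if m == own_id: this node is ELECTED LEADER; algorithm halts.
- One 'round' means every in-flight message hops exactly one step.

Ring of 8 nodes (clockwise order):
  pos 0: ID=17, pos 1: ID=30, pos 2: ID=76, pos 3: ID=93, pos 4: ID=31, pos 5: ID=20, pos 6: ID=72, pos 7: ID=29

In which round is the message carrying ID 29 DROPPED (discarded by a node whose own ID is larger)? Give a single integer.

Round 1: pos1(id30) recv 17: drop; pos2(id76) recv 30: drop; pos3(id93) recv 76: drop; pos4(id31) recv 93: fwd; pos5(id20) recv 31: fwd; pos6(id72) recv 20: drop; pos7(id29) recv 72: fwd; pos0(id17) recv 29: fwd
Round 2: pos5(id20) recv 93: fwd; pos6(id72) recv 31: drop; pos0(id17) recv 72: fwd; pos1(id30) recv 29: drop
Round 3: pos6(id72) recv 93: fwd; pos1(id30) recv 72: fwd
Round 4: pos7(id29) recv 93: fwd; pos2(id76) recv 72: drop
Round 5: pos0(id17) recv 93: fwd
Round 6: pos1(id30) recv 93: fwd
Round 7: pos2(id76) recv 93: fwd
Round 8: pos3(id93) recv 93: ELECTED
Message ID 29 originates at pos 7; dropped at pos 1 in round 2

Answer: 2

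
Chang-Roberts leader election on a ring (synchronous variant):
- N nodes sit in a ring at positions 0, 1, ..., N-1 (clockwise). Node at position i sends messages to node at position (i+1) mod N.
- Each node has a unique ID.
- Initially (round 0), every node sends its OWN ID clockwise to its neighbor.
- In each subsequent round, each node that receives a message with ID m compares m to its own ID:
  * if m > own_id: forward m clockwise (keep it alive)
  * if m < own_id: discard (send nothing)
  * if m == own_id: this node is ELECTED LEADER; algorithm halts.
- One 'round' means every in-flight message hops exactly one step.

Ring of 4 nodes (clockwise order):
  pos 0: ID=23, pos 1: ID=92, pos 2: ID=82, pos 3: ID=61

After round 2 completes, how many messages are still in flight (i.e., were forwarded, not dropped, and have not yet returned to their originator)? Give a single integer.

Answer: 2

Derivation:
Round 1: pos1(id92) recv 23: drop; pos2(id82) recv 92: fwd; pos3(id61) recv 82: fwd; pos0(id23) recv 61: fwd
Round 2: pos3(id61) recv 92: fwd; pos0(id23) recv 82: fwd; pos1(id92) recv 61: drop
After round 2: 2 messages still in flight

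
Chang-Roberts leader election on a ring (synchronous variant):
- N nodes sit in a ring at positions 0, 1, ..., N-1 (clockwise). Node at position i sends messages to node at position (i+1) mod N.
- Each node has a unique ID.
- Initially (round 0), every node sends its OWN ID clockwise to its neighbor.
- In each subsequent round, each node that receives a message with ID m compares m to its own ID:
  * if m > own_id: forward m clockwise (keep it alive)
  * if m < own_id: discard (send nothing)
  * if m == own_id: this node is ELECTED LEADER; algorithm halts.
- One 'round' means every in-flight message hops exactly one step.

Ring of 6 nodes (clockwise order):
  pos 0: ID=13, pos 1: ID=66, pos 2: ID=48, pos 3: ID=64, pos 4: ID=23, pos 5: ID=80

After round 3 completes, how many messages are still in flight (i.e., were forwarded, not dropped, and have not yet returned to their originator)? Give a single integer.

Answer: 2

Derivation:
Round 1: pos1(id66) recv 13: drop; pos2(id48) recv 66: fwd; pos3(id64) recv 48: drop; pos4(id23) recv 64: fwd; pos5(id80) recv 23: drop; pos0(id13) recv 80: fwd
Round 2: pos3(id64) recv 66: fwd; pos5(id80) recv 64: drop; pos1(id66) recv 80: fwd
Round 3: pos4(id23) recv 66: fwd; pos2(id48) recv 80: fwd
After round 3: 2 messages still in flight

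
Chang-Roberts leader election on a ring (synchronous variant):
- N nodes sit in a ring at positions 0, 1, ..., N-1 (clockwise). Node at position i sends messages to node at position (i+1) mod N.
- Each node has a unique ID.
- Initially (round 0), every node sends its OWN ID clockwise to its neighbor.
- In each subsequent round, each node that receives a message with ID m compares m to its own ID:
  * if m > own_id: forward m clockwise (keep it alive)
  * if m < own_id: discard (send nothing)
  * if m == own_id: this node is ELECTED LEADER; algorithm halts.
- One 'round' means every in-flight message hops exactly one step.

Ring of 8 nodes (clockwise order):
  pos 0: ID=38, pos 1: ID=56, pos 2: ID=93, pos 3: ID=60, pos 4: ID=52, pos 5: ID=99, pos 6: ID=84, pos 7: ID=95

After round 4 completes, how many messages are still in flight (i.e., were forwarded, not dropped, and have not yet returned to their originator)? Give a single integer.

Answer: 2

Derivation:
Round 1: pos1(id56) recv 38: drop; pos2(id93) recv 56: drop; pos3(id60) recv 93: fwd; pos4(id52) recv 60: fwd; pos5(id99) recv 52: drop; pos6(id84) recv 99: fwd; pos7(id95) recv 84: drop; pos0(id38) recv 95: fwd
Round 2: pos4(id52) recv 93: fwd; pos5(id99) recv 60: drop; pos7(id95) recv 99: fwd; pos1(id56) recv 95: fwd
Round 3: pos5(id99) recv 93: drop; pos0(id38) recv 99: fwd; pos2(id93) recv 95: fwd
Round 4: pos1(id56) recv 99: fwd; pos3(id60) recv 95: fwd
After round 4: 2 messages still in flight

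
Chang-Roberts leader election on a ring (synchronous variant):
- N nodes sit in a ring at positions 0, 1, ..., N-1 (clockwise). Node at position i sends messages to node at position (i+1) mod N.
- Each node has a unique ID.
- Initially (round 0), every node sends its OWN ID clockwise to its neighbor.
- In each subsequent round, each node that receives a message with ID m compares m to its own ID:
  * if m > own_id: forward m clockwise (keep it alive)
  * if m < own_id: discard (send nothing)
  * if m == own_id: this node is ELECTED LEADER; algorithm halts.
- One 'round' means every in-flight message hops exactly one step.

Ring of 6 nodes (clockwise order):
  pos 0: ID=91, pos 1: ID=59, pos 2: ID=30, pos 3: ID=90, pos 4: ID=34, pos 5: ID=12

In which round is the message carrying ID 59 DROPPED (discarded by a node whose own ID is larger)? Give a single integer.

Answer: 2

Derivation:
Round 1: pos1(id59) recv 91: fwd; pos2(id30) recv 59: fwd; pos3(id90) recv 30: drop; pos4(id34) recv 90: fwd; pos5(id12) recv 34: fwd; pos0(id91) recv 12: drop
Round 2: pos2(id30) recv 91: fwd; pos3(id90) recv 59: drop; pos5(id12) recv 90: fwd; pos0(id91) recv 34: drop
Round 3: pos3(id90) recv 91: fwd; pos0(id91) recv 90: drop
Round 4: pos4(id34) recv 91: fwd
Round 5: pos5(id12) recv 91: fwd
Round 6: pos0(id91) recv 91: ELECTED
Message ID 59 originates at pos 1; dropped at pos 3 in round 2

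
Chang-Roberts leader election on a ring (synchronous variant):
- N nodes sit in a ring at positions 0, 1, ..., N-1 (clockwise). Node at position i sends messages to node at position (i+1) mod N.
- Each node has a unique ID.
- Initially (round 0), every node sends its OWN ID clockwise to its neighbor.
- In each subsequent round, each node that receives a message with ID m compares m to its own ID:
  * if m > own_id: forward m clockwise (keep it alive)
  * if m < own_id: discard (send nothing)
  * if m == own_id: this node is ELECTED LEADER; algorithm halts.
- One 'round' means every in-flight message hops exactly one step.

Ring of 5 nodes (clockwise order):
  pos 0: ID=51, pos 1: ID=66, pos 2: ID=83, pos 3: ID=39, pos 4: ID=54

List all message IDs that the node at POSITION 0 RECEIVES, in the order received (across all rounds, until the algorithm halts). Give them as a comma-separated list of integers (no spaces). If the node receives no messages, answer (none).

Answer: 54,83

Derivation:
Round 1: pos1(id66) recv 51: drop; pos2(id83) recv 66: drop; pos3(id39) recv 83: fwd; pos4(id54) recv 39: drop; pos0(id51) recv 54: fwd
Round 2: pos4(id54) recv 83: fwd; pos1(id66) recv 54: drop
Round 3: pos0(id51) recv 83: fwd
Round 4: pos1(id66) recv 83: fwd
Round 5: pos2(id83) recv 83: ELECTED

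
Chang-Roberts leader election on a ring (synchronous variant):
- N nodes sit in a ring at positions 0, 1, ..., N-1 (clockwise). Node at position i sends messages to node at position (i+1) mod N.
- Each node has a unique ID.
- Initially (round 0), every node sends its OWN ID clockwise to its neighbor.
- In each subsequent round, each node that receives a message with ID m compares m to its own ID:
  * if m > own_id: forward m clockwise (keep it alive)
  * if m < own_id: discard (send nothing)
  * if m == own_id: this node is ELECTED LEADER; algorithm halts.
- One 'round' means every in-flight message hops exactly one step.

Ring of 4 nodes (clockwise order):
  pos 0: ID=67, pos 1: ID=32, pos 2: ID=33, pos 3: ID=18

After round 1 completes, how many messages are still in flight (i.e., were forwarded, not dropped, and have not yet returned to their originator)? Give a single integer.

Answer: 2

Derivation:
Round 1: pos1(id32) recv 67: fwd; pos2(id33) recv 32: drop; pos3(id18) recv 33: fwd; pos0(id67) recv 18: drop
After round 1: 2 messages still in flight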